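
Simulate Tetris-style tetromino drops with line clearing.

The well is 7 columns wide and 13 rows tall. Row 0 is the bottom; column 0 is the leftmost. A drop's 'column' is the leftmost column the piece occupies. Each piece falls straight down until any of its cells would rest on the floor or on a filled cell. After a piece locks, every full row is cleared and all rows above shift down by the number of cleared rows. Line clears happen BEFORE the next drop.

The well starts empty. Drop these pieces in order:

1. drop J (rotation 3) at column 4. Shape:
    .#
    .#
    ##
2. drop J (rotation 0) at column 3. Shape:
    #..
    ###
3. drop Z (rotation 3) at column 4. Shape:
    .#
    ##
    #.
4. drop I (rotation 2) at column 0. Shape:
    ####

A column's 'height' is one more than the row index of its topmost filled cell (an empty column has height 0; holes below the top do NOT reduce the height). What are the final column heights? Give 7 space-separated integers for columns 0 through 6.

Answer: 6 6 6 6 6 7 0

Derivation:
Drop 1: J rot3 at col 4 lands with bottom-row=0; cleared 0 line(s) (total 0); column heights now [0 0 0 0 1 3 0], max=3
Drop 2: J rot0 at col 3 lands with bottom-row=3; cleared 0 line(s) (total 0); column heights now [0 0 0 5 4 4 0], max=5
Drop 3: Z rot3 at col 4 lands with bottom-row=4; cleared 0 line(s) (total 0); column heights now [0 0 0 5 6 7 0], max=7
Drop 4: I rot2 at col 0 lands with bottom-row=5; cleared 0 line(s) (total 0); column heights now [6 6 6 6 6 7 0], max=7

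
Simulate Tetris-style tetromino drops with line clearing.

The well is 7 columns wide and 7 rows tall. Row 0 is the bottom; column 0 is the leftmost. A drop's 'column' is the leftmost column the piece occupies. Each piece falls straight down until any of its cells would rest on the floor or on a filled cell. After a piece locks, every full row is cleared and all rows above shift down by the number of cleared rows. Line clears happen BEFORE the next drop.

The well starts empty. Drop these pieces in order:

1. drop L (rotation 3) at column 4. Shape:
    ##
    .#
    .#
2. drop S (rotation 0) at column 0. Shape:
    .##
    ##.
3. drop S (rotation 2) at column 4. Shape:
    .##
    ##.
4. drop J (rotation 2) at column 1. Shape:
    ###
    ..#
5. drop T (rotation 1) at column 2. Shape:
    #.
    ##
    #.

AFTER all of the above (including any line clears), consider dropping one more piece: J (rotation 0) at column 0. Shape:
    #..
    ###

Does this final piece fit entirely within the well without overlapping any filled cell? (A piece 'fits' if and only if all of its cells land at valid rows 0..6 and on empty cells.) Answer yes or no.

Drop 1: L rot3 at col 4 lands with bottom-row=0; cleared 0 line(s) (total 0); column heights now [0 0 0 0 3 3 0], max=3
Drop 2: S rot0 at col 0 lands with bottom-row=0; cleared 0 line(s) (total 0); column heights now [1 2 2 0 3 3 0], max=3
Drop 3: S rot2 at col 4 lands with bottom-row=3; cleared 0 line(s) (total 0); column heights now [1 2 2 0 4 5 5], max=5
Drop 4: J rot2 at col 1 lands with bottom-row=1; cleared 0 line(s) (total 0); column heights now [1 3 3 3 4 5 5], max=5
Drop 5: T rot1 at col 2 lands with bottom-row=3; cleared 0 line(s) (total 0); column heights now [1 3 6 5 4 5 5], max=6
Test piece J rot0 at col 0 (width 3): heights before test = [1 3 6 5 4 5 5]; fits = False

Answer: no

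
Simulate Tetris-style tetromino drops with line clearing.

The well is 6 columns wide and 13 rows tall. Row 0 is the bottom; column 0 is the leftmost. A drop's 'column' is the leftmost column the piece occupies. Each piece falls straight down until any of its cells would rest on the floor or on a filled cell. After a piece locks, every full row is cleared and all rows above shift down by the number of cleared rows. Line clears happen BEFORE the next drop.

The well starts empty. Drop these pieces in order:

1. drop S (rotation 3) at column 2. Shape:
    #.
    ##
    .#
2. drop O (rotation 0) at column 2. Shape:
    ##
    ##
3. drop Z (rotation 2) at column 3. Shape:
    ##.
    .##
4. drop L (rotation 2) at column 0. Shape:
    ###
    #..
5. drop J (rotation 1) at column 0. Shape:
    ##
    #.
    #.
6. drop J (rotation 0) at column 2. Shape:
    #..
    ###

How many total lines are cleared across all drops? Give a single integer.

Drop 1: S rot3 at col 2 lands with bottom-row=0; cleared 0 line(s) (total 0); column heights now [0 0 3 2 0 0], max=3
Drop 2: O rot0 at col 2 lands with bottom-row=3; cleared 0 line(s) (total 0); column heights now [0 0 5 5 0 0], max=5
Drop 3: Z rot2 at col 3 lands with bottom-row=4; cleared 0 line(s) (total 0); column heights now [0 0 5 6 6 5], max=6
Drop 4: L rot2 at col 0 lands with bottom-row=4; cleared 0 line(s) (total 0); column heights now [6 6 6 6 6 5], max=6
Drop 5: J rot1 at col 0 lands with bottom-row=6; cleared 0 line(s) (total 0); column heights now [9 9 6 6 6 5], max=9
Drop 6: J rot0 at col 2 lands with bottom-row=6; cleared 0 line(s) (total 0); column heights now [9 9 8 7 7 5], max=9

Answer: 0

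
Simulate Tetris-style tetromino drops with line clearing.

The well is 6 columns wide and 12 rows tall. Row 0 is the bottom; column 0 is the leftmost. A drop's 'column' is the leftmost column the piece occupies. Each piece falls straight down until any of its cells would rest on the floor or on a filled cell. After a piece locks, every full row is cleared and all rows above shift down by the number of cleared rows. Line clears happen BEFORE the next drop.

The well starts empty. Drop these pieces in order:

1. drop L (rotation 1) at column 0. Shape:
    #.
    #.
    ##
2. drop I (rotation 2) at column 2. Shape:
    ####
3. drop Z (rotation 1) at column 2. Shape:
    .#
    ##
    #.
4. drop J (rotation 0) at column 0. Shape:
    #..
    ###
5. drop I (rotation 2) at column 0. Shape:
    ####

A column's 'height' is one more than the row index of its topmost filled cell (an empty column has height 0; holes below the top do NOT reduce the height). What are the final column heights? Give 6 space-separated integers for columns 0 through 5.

Drop 1: L rot1 at col 0 lands with bottom-row=0; cleared 0 line(s) (total 0); column heights now [3 1 0 0 0 0], max=3
Drop 2: I rot2 at col 2 lands with bottom-row=0; cleared 1 line(s) (total 1); column heights now [2 0 0 0 0 0], max=2
Drop 3: Z rot1 at col 2 lands with bottom-row=0; cleared 0 line(s) (total 1); column heights now [2 0 2 3 0 0], max=3
Drop 4: J rot0 at col 0 lands with bottom-row=2; cleared 0 line(s) (total 1); column heights now [4 3 3 3 0 0], max=4
Drop 5: I rot2 at col 0 lands with bottom-row=4; cleared 0 line(s) (total 1); column heights now [5 5 5 5 0 0], max=5

Answer: 5 5 5 5 0 0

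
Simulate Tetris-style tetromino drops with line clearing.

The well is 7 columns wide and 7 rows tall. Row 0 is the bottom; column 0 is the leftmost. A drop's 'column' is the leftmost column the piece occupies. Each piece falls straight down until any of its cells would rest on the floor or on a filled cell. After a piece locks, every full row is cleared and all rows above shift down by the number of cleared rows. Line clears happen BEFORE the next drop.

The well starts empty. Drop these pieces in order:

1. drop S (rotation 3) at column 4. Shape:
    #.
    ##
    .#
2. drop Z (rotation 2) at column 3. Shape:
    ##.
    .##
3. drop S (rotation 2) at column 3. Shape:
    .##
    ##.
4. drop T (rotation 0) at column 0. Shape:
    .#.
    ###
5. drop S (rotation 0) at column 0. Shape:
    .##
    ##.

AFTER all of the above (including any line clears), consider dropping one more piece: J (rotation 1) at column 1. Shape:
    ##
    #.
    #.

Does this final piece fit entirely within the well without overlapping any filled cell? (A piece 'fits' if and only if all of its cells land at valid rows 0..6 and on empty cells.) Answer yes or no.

Answer: yes

Derivation:
Drop 1: S rot3 at col 4 lands with bottom-row=0; cleared 0 line(s) (total 0); column heights now [0 0 0 0 3 2 0], max=3
Drop 2: Z rot2 at col 3 lands with bottom-row=3; cleared 0 line(s) (total 0); column heights now [0 0 0 5 5 4 0], max=5
Drop 3: S rot2 at col 3 lands with bottom-row=5; cleared 0 line(s) (total 0); column heights now [0 0 0 6 7 7 0], max=7
Drop 4: T rot0 at col 0 lands with bottom-row=0; cleared 0 line(s) (total 0); column heights now [1 2 1 6 7 7 0], max=7
Drop 5: S rot0 at col 0 lands with bottom-row=2; cleared 0 line(s) (total 0); column heights now [3 4 4 6 7 7 0], max=7
Test piece J rot1 at col 1 (width 2): heights before test = [3 4 4 6 7 7 0]; fits = True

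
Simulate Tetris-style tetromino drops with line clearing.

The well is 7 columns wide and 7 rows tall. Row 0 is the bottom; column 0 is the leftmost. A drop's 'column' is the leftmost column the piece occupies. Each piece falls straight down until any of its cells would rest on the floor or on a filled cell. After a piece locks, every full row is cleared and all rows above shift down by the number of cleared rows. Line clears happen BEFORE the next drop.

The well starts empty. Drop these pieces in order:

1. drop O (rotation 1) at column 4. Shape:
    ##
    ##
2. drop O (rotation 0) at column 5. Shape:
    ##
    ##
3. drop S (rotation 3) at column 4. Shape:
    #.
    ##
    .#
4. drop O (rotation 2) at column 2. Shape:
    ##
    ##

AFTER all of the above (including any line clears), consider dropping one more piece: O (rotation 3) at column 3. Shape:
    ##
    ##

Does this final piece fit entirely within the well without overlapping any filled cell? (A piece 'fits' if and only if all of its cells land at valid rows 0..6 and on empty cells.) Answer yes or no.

Answer: no

Derivation:
Drop 1: O rot1 at col 4 lands with bottom-row=0; cleared 0 line(s) (total 0); column heights now [0 0 0 0 2 2 0], max=2
Drop 2: O rot0 at col 5 lands with bottom-row=2; cleared 0 line(s) (total 0); column heights now [0 0 0 0 2 4 4], max=4
Drop 3: S rot3 at col 4 lands with bottom-row=4; cleared 0 line(s) (total 0); column heights now [0 0 0 0 7 6 4], max=7
Drop 4: O rot2 at col 2 lands with bottom-row=0; cleared 0 line(s) (total 0); column heights now [0 0 2 2 7 6 4], max=7
Test piece O rot3 at col 3 (width 2): heights before test = [0 0 2 2 7 6 4]; fits = False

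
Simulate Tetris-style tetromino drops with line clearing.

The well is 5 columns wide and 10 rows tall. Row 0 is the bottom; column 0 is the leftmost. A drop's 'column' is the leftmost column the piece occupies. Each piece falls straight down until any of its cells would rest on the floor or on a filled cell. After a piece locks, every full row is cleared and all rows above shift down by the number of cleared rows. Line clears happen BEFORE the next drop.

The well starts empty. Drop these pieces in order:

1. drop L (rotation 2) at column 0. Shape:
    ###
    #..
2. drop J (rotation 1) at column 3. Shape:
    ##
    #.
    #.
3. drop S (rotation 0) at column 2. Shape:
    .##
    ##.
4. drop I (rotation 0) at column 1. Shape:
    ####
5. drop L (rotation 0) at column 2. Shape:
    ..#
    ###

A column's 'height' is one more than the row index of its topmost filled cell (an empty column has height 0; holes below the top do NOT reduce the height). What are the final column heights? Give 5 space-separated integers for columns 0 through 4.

Drop 1: L rot2 at col 0 lands with bottom-row=0; cleared 0 line(s) (total 0); column heights now [2 2 2 0 0], max=2
Drop 2: J rot1 at col 3 lands with bottom-row=0; cleared 0 line(s) (total 0); column heights now [2 2 2 3 3], max=3
Drop 3: S rot0 at col 2 lands with bottom-row=3; cleared 0 line(s) (total 0); column heights now [2 2 4 5 5], max=5
Drop 4: I rot0 at col 1 lands with bottom-row=5; cleared 0 line(s) (total 0); column heights now [2 6 6 6 6], max=6
Drop 5: L rot0 at col 2 lands with bottom-row=6; cleared 0 line(s) (total 0); column heights now [2 6 7 7 8], max=8

Answer: 2 6 7 7 8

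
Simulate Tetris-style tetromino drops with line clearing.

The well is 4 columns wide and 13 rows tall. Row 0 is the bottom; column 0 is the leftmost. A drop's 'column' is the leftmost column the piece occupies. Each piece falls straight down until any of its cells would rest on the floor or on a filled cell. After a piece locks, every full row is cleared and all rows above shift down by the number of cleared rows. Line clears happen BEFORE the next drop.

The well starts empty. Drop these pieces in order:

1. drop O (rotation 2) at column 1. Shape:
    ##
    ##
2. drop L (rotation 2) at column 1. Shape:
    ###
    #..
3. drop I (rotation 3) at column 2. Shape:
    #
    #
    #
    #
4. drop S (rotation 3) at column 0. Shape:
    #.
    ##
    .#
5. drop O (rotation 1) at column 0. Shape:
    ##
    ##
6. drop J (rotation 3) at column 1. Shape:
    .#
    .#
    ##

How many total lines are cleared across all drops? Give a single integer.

Drop 1: O rot2 at col 1 lands with bottom-row=0; cleared 0 line(s) (total 0); column heights now [0 2 2 0], max=2
Drop 2: L rot2 at col 1 lands with bottom-row=2; cleared 0 line(s) (total 0); column heights now [0 4 4 4], max=4
Drop 3: I rot3 at col 2 lands with bottom-row=4; cleared 0 line(s) (total 0); column heights now [0 4 8 4], max=8
Drop 4: S rot3 at col 0 lands with bottom-row=4; cleared 0 line(s) (total 0); column heights now [7 6 8 4], max=8
Drop 5: O rot1 at col 0 lands with bottom-row=7; cleared 0 line(s) (total 0); column heights now [9 9 8 4], max=9
Drop 6: J rot3 at col 1 lands with bottom-row=9; cleared 0 line(s) (total 0); column heights now [9 10 12 4], max=12

Answer: 0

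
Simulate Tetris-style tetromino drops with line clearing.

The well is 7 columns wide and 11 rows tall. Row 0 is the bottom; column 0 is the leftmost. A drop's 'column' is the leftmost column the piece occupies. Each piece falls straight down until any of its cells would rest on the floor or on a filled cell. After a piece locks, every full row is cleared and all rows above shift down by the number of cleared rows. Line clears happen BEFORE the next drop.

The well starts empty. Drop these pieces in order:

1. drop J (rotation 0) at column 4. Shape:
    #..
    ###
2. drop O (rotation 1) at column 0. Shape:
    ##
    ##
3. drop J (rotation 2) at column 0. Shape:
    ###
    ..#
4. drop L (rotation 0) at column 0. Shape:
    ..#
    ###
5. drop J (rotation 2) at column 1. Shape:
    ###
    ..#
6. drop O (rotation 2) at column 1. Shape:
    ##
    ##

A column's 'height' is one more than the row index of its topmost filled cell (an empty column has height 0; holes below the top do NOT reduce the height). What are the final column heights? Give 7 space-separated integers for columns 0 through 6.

Drop 1: J rot0 at col 4 lands with bottom-row=0; cleared 0 line(s) (total 0); column heights now [0 0 0 0 2 1 1], max=2
Drop 2: O rot1 at col 0 lands with bottom-row=0; cleared 0 line(s) (total 0); column heights now [2 2 0 0 2 1 1], max=2
Drop 3: J rot2 at col 0 lands with bottom-row=1; cleared 0 line(s) (total 0); column heights now [3 3 3 0 2 1 1], max=3
Drop 4: L rot0 at col 0 lands with bottom-row=3; cleared 0 line(s) (total 0); column heights now [4 4 5 0 2 1 1], max=5
Drop 5: J rot2 at col 1 lands with bottom-row=4; cleared 0 line(s) (total 0); column heights now [4 6 6 6 2 1 1], max=6
Drop 6: O rot2 at col 1 lands with bottom-row=6; cleared 0 line(s) (total 0); column heights now [4 8 8 6 2 1 1], max=8

Answer: 4 8 8 6 2 1 1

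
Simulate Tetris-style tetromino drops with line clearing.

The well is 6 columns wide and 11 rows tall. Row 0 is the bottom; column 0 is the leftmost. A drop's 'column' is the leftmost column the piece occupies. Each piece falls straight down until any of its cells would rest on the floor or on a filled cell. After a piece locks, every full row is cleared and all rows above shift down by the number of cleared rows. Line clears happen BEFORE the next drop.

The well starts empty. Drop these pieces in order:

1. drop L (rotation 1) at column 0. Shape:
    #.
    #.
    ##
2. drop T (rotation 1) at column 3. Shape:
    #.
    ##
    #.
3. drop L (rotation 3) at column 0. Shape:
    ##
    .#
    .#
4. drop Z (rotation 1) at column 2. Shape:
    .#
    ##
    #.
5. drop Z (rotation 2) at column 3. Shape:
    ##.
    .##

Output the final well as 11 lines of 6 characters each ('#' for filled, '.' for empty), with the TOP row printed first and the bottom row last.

Answer: ......
......
......
......
......
...##.
...###
####..
####..
##.##.
##.#..

Derivation:
Drop 1: L rot1 at col 0 lands with bottom-row=0; cleared 0 line(s) (total 0); column heights now [3 1 0 0 0 0], max=3
Drop 2: T rot1 at col 3 lands with bottom-row=0; cleared 0 line(s) (total 0); column heights now [3 1 0 3 2 0], max=3
Drop 3: L rot3 at col 0 lands with bottom-row=1; cleared 0 line(s) (total 0); column heights now [4 4 0 3 2 0], max=4
Drop 4: Z rot1 at col 2 lands with bottom-row=2; cleared 0 line(s) (total 0); column heights now [4 4 4 5 2 0], max=5
Drop 5: Z rot2 at col 3 lands with bottom-row=4; cleared 0 line(s) (total 0); column heights now [4 4 4 6 6 5], max=6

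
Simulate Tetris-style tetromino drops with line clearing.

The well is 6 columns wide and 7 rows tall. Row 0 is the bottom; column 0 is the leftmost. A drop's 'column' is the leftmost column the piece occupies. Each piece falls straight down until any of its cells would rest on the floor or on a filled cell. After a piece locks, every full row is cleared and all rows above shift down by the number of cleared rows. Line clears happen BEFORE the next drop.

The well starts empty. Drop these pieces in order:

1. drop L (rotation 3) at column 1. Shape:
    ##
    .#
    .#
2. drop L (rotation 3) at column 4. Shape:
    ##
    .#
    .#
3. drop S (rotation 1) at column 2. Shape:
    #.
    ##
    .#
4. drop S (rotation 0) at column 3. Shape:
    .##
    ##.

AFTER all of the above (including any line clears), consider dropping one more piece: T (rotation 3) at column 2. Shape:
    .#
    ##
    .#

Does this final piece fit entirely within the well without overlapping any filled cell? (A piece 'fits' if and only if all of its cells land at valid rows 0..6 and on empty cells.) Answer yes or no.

Drop 1: L rot3 at col 1 lands with bottom-row=0; cleared 0 line(s) (total 0); column heights now [0 3 3 0 0 0], max=3
Drop 2: L rot3 at col 4 lands with bottom-row=0; cleared 0 line(s) (total 0); column heights now [0 3 3 0 3 3], max=3
Drop 3: S rot1 at col 2 lands with bottom-row=2; cleared 0 line(s) (total 0); column heights now [0 3 5 4 3 3], max=5
Drop 4: S rot0 at col 3 lands with bottom-row=4; cleared 0 line(s) (total 0); column heights now [0 3 5 5 6 6], max=6
Test piece T rot3 at col 2 (width 2): heights before test = [0 3 5 5 6 6]; fits = False

Answer: no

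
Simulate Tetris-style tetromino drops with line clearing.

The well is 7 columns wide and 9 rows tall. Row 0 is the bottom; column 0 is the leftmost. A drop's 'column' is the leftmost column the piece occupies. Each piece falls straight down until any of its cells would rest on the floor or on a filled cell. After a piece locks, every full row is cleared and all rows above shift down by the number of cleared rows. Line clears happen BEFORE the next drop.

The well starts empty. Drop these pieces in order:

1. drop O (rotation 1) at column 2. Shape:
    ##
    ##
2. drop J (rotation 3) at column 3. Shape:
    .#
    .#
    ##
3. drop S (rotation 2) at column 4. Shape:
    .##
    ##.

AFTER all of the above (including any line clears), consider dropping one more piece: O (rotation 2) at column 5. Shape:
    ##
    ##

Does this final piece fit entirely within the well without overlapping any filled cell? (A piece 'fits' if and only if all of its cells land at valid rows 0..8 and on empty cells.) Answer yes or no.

Drop 1: O rot1 at col 2 lands with bottom-row=0; cleared 0 line(s) (total 0); column heights now [0 0 2 2 0 0 0], max=2
Drop 2: J rot3 at col 3 lands with bottom-row=2; cleared 0 line(s) (total 0); column heights now [0 0 2 3 5 0 0], max=5
Drop 3: S rot2 at col 4 lands with bottom-row=5; cleared 0 line(s) (total 0); column heights now [0 0 2 3 6 7 7], max=7
Test piece O rot2 at col 5 (width 2): heights before test = [0 0 2 3 6 7 7]; fits = True

Answer: yes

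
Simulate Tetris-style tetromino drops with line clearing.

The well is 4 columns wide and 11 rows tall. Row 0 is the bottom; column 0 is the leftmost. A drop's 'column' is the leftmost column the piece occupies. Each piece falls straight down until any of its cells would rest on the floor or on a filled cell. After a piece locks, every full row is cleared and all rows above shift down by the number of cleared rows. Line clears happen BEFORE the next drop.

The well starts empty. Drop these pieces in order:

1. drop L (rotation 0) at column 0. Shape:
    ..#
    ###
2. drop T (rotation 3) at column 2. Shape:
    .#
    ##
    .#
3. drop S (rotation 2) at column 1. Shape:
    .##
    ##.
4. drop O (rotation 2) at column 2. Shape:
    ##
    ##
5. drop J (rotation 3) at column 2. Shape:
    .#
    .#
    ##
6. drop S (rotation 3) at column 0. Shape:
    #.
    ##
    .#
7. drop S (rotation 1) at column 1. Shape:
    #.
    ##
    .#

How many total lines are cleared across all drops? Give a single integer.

Drop 1: L rot0 at col 0 lands with bottom-row=0; cleared 0 line(s) (total 0); column heights now [1 1 2 0], max=2
Drop 2: T rot3 at col 2 lands with bottom-row=1; cleared 0 line(s) (total 0); column heights now [1 1 3 4], max=4
Drop 3: S rot2 at col 1 lands with bottom-row=3; cleared 0 line(s) (total 0); column heights now [1 4 5 5], max=5
Drop 4: O rot2 at col 2 lands with bottom-row=5; cleared 0 line(s) (total 0); column heights now [1 4 7 7], max=7
Drop 5: J rot3 at col 2 lands with bottom-row=7; cleared 0 line(s) (total 0); column heights now [1 4 8 10], max=10
Drop 6: S rot3 at col 0 lands with bottom-row=4; cleared 1 line(s) (total 1); column heights now [6 5 7 9], max=9
Drop 7: S rot1 at col 1 lands with bottom-row=7; cleared 0 line(s) (total 1); column heights now [6 10 9 9], max=10

Answer: 1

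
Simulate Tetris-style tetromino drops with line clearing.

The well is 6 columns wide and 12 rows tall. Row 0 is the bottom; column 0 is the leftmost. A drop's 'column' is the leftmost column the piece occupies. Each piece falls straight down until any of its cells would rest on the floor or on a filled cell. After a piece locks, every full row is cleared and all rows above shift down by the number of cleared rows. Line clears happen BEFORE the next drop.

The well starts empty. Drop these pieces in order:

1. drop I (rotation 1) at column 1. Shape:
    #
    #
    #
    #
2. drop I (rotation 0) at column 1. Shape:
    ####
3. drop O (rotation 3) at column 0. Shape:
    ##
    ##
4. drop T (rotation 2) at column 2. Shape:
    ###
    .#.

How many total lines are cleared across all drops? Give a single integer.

Drop 1: I rot1 at col 1 lands with bottom-row=0; cleared 0 line(s) (total 0); column heights now [0 4 0 0 0 0], max=4
Drop 2: I rot0 at col 1 lands with bottom-row=4; cleared 0 line(s) (total 0); column heights now [0 5 5 5 5 0], max=5
Drop 3: O rot3 at col 0 lands with bottom-row=5; cleared 0 line(s) (total 0); column heights now [7 7 5 5 5 0], max=7
Drop 4: T rot2 at col 2 lands with bottom-row=5; cleared 0 line(s) (total 0); column heights now [7 7 7 7 7 0], max=7

Answer: 0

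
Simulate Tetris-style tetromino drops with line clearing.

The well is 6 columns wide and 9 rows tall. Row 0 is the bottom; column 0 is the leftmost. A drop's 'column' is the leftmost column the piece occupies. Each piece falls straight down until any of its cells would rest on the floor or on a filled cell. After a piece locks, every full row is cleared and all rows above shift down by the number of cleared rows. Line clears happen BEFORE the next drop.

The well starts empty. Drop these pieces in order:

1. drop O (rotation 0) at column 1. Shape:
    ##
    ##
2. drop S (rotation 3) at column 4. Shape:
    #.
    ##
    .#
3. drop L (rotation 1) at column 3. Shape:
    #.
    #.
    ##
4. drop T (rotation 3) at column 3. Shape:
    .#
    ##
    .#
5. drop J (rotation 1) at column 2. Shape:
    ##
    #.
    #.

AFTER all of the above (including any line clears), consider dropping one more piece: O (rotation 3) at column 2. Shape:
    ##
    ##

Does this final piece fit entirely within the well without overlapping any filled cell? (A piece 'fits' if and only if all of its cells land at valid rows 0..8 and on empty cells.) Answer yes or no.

Answer: no

Derivation:
Drop 1: O rot0 at col 1 lands with bottom-row=0; cleared 0 line(s) (total 0); column heights now [0 2 2 0 0 0], max=2
Drop 2: S rot3 at col 4 lands with bottom-row=0; cleared 0 line(s) (total 0); column heights now [0 2 2 0 3 2], max=3
Drop 3: L rot1 at col 3 lands with bottom-row=3; cleared 0 line(s) (total 0); column heights now [0 2 2 6 4 2], max=6
Drop 4: T rot3 at col 3 lands with bottom-row=5; cleared 0 line(s) (total 0); column heights now [0 2 2 7 8 2], max=8
Drop 5: J rot1 at col 2 lands with bottom-row=5; cleared 0 line(s) (total 0); column heights now [0 2 8 8 8 2], max=8
Test piece O rot3 at col 2 (width 2): heights before test = [0 2 8 8 8 2]; fits = False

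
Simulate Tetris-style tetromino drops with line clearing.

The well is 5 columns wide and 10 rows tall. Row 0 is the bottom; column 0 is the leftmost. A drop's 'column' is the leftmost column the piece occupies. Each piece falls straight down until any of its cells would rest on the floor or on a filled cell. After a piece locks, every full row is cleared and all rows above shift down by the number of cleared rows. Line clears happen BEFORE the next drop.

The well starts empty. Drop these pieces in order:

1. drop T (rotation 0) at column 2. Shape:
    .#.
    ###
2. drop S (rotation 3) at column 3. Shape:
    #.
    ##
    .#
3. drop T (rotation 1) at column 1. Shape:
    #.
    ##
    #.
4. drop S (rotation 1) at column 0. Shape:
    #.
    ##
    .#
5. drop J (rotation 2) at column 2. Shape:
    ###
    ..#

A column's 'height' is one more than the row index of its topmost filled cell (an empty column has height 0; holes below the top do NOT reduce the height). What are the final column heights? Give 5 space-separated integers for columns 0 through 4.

Drop 1: T rot0 at col 2 lands with bottom-row=0; cleared 0 line(s) (total 0); column heights now [0 0 1 2 1], max=2
Drop 2: S rot3 at col 3 lands with bottom-row=1; cleared 0 line(s) (total 0); column heights now [0 0 1 4 3], max=4
Drop 3: T rot1 at col 1 lands with bottom-row=0; cleared 0 line(s) (total 0); column heights now [0 3 2 4 3], max=4
Drop 4: S rot1 at col 0 lands with bottom-row=3; cleared 0 line(s) (total 0); column heights now [6 5 2 4 3], max=6
Drop 5: J rot2 at col 2 lands with bottom-row=3; cleared 1 line(s) (total 1); column heights now [5 4 2 4 4], max=5

Answer: 5 4 2 4 4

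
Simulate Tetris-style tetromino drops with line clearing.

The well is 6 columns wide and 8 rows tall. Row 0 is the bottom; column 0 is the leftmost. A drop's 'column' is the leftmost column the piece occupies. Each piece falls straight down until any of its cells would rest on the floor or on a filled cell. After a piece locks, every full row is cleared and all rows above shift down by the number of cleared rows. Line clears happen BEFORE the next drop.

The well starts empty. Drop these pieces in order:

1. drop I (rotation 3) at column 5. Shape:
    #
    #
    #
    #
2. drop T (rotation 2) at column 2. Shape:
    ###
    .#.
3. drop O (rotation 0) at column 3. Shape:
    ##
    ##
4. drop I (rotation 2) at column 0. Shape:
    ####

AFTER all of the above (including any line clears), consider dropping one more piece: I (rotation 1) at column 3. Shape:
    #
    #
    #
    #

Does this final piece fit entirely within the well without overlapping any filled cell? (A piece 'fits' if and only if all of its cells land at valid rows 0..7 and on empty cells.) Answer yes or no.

Drop 1: I rot3 at col 5 lands with bottom-row=0; cleared 0 line(s) (total 0); column heights now [0 0 0 0 0 4], max=4
Drop 2: T rot2 at col 2 lands with bottom-row=0; cleared 0 line(s) (total 0); column heights now [0 0 2 2 2 4], max=4
Drop 3: O rot0 at col 3 lands with bottom-row=2; cleared 0 line(s) (total 0); column heights now [0 0 2 4 4 4], max=4
Drop 4: I rot2 at col 0 lands with bottom-row=4; cleared 0 line(s) (total 0); column heights now [5 5 5 5 4 4], max=5
Test piece I rot1 at col 3 (width 1): heights before test = [5 5 5 5 4 4]; fits = False

Answer: no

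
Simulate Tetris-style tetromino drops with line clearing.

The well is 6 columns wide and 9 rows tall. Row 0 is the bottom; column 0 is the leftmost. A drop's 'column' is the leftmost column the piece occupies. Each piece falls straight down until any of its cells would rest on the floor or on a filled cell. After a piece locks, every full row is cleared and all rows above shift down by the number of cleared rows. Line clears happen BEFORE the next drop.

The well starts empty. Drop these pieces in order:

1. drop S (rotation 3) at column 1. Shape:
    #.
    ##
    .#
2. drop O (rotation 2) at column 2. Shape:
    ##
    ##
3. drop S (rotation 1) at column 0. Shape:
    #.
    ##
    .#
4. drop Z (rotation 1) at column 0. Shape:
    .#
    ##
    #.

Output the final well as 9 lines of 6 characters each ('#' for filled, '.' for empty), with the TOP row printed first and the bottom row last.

Answer: .#....
##....
#.....
#.....
##....
.###..
.###..
.##...
..#...

Derivation:
Drop 1: S rot3 at col 1 lands with bottom-row=0; cleared 0 line(s) (total 0); column heights now [0 3 2 0 0 0], max=3
Drop 2: O rot2 at col 2 lands with bottom-row=2; cleared 0 line(s) (total 0); column heights now [0 3 4 4 0 0], max=4
Drop 3: S rot1 at col 0 lands with bottom-row=3; cleared 0 line(s) (total 0); column heights now [6 5 4 4 0 0], max=6
Drop 4: Z rot1 at col 0 lands with bottom-row=6; cleared 0 line(s) (total 0); column heights now [8 9 4 4 0 0], max=9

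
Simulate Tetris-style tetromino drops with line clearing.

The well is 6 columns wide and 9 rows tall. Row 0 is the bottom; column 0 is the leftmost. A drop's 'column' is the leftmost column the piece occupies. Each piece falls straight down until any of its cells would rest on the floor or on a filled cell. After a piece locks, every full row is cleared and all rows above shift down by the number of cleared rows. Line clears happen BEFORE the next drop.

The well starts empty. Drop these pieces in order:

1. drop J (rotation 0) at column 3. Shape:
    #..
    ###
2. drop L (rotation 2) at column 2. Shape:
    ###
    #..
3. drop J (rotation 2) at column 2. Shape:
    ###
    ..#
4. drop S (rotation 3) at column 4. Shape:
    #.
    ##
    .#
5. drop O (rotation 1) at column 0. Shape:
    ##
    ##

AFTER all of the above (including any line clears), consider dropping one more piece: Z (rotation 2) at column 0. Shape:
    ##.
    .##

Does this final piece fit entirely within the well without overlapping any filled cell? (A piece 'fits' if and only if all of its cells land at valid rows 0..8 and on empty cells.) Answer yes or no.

Drop 1: J rot0 at col 3 lands with bottom-row=0; cleared 0 line(s) (total 0); column heights now [0 0 0 2 1 1], max=2
Drop 2: L rot2 at col 2 lands with bottom-row=1; cleared 0 line(s) (total 0); column heights now [0 0 3 3 3 1], max=3
Drop 3: J rot2 at col 2 lands with bottom-row=3; cleared 0 line(s) (total 0); column heights now [0 0 5 5 5 1], max=5
Drop 4: S rot3 at col 4 lands with bottom-row=4; cleared 0 line(s) (total 0); column heights now [0 0 5 5 7 6], max=7
Drop 5: O rot1 at col 0 lands with bottom-row=0; cleared 0 line(s) (total 0); column heights now [2 2 5 5 7 6], max=7
Test piece Z rot2 at col 0 (width 3): heights before test = [2 2 5 5 7 6]; fits = True

Answer: yes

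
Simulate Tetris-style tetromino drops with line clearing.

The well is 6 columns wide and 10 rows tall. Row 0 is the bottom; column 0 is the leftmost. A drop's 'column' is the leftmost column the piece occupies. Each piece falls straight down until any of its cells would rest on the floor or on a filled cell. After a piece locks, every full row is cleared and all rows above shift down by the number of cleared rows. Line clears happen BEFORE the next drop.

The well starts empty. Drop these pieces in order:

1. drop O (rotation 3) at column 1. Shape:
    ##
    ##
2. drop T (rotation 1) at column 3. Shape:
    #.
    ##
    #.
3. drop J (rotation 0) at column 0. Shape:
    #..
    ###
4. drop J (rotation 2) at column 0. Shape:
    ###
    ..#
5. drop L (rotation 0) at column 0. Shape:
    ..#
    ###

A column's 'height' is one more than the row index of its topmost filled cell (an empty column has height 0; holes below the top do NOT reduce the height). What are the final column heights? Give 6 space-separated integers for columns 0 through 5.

Drop 1: O rot3 at col 1 lands with bottom-row=0; cleared 0 line(s) (total 0); column heights now [0 2 2 0 0 0], max=2
Drop 2: T rot1 at col 3 lands with bottom-row=0; cleared 0 line(s) (total 0); column heights now [0 2 2 3 2 0], max=3
Drop 3: J rot0 at col 0 lands with bottom-row=2; cleared 0 line(s) (total 0); column heights now [4 3 3 3 2 0], max=4
Drop 4: J rot2 at col 0 lands with bottom-row=3; cleared 0 line(s) (total 0); column heights now [5 5 5 3 2 0], max=5
Drop 5: L rot0 at col 0 lands with bottom-row=5; cleared 0 line(s) (total 0); column heights now [6 6 7 3 2 0], max=7

Answer: 6 6 7 3 2 0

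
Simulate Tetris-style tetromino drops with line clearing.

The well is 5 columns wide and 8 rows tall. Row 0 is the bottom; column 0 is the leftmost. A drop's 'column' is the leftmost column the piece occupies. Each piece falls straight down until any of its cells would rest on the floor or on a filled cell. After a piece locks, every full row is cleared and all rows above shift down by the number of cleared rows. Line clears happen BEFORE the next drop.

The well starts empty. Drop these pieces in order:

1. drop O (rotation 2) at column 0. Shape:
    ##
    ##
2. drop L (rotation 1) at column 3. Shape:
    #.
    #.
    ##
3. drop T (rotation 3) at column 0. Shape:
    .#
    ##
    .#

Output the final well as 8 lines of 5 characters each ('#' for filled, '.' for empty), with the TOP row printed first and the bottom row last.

Drop 1: O rot2 at col 0 lands with bottom-row=0; cleared 0 line(s) (total 0); column heights now [2 2 0 0 0], max=2
Drop 2: L rot1 at col 3 lands with bottom-row=0; cleared 0 line(s) (total 0); column heights now [2 2 0 3 1], max=3
Drop 3: T rot3 at col 0 lands with bottom-row=2; cleared 0 line(s) (total 0); column heights now [4 5 0 3 1], max=5

Answer: .....
.....
.....
.#...
##...
.#.#.
##.#.
##.##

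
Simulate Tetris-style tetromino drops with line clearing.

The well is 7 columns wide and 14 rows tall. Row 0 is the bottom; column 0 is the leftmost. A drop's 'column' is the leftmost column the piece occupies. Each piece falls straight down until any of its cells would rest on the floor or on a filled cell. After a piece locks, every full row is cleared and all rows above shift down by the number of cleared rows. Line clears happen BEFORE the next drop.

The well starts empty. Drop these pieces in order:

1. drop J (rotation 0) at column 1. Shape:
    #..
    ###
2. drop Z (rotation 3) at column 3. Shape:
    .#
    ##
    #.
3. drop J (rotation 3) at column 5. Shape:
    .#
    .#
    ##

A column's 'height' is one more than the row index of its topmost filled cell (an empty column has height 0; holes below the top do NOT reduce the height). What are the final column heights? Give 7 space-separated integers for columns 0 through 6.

Answer: 0 2 1 3 4 1 3

Derivation:
Drop 1: J rot0 at col 1 lands with bottom-row=0; cleared 0 line(s) (total 0); column heights now [0 2 1 1 0 0 0], max=2
Drop 2: Z rot3 at col 3 lands with bottom-row=1; cleared 0 line(s) (total 0); column heights now [0 2 1 3 4 0 0], max=4
Drop 3: J rot3 at col 5 lands with bottom-row=0; cleared 0 line(s) (total 0); column heights now [0 2 1 3 4 1 3], max=4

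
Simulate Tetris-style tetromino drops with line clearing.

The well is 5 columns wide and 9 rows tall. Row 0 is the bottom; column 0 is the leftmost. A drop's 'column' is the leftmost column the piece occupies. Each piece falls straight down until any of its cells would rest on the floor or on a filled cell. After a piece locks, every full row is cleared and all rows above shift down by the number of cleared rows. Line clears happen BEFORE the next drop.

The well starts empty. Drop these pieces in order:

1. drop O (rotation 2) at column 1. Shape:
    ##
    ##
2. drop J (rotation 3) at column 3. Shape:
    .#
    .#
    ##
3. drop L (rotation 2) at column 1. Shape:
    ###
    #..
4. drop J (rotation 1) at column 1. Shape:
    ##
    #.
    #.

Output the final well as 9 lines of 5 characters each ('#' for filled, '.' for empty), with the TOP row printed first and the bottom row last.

Answer: .....
.....
.##..
.#...
.#...
.###.
.#..#
.##.#
.####

Derivation:
Drop 1: O rot2 at col 1 lands with bottom-row=0; cleared 0 line(s) (total 0); column heights now [0 2 2 0 0], max=2
Drop 2: J rot3 at col 3 lands with bottom-row=0; cleared 0 line(s) (total 0); column heights now [0 2 2 1 3], max=3
Drop 3: L rot2 at col 1 lands with bottom-row=2; cleared 0 line(s) (total 0); column heights now [0 4 4 4 3], max=4
Drop 4: J rot1 at col 1 lands with bottom-row=4; cleared 0 line(s) (total 0); column heights now [0 7 7 4 3], max=7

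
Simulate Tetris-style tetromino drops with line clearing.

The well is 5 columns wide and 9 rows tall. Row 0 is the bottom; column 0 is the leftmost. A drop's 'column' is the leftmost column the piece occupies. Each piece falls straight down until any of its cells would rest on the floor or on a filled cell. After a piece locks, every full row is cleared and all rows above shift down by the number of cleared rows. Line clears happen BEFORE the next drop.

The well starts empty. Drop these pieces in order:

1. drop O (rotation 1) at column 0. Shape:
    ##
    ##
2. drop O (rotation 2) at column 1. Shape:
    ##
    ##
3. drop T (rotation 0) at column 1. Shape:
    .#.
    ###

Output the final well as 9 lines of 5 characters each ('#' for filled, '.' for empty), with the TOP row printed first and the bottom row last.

Drop 1: O rot1 at col 0 lands with bottom-row=0; cleared 0 line(s) (total 0); column heights now [2 2 0 0 0], max=2
Drop 2: O rot2 at col 1 lands with bottom-row=2; cleared 0 line(s) (total 0); column heights now [2 4 4 0 0], max=4
Drop 3: T rot0 at col 1 lands with bottom-row=4; cleared 0 line(s) (total 0); column heights now [2 5 6 5 0], max=6

Answer: .....
.....
.....
..#..
.###.
.##..
.##..
##...
##...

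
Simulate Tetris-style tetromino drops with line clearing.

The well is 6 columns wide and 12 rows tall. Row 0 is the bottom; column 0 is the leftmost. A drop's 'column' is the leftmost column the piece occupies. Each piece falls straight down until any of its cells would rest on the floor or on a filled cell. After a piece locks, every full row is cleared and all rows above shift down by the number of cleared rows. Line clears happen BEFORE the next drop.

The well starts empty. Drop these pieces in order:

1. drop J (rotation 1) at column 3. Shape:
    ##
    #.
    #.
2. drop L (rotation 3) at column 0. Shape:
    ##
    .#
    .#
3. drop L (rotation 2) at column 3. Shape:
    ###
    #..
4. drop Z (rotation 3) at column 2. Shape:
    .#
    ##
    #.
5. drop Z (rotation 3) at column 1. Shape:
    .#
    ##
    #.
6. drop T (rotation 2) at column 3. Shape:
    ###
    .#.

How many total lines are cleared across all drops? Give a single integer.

Answer: 0

Derivation:
Drop 1: J rot1 at col 3 lands with bottom-row=0; cleared 0 line(s) (total 0); column heights now [0 0 0 3 3 0], max=3
Drop 2: L rot3 at col 0 lands with bottom-row=0; cleared 0 line(s) (total 0); column heights now [3 3 0 3 3 0], max=3
Drop 3: L rot2 at col 3 lands with bottom-row=3; cleared 0 line(s) (total 0); column heights now [3 3 0 5 5 5], max=5
Drop 4: Z rot3 at col 2 lands with bottom-row=4; cleared 0 line(s) (total 0); column heights now [3 3 6 7 5 5], max=7
Drop 5: Z rot3 at col 1 lands with bottom-row=5; cleared 0 line(s) (total 0); column heights now [3 7 8 7 5 5], max=8
Drop 6: T rot2 at col 3 lands with bottom-row=6; cleared 0 line(s) (total 0); column heights now [3 7 8 8 8 8], max=8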